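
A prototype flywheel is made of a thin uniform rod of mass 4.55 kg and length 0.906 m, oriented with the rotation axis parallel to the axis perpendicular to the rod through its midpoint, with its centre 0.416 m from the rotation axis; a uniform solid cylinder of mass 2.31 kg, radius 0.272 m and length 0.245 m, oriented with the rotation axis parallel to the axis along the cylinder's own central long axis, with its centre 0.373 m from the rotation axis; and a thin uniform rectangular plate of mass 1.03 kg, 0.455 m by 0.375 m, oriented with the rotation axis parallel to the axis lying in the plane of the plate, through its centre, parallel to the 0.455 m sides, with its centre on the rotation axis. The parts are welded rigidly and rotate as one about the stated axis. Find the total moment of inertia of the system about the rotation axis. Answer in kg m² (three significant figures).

1.52

Thin rod: I_cm = (1/12)ML² = (1/12)(4.55)(0.906)² = 0.31123 kg m²; centre at d = 0.416 m, so I = I_cm + Md² gives I = 0.31123 + (4.55)(0.416)² = 1.0986 kg m².
Solid cylinder: I_cm = (1/2)MR² = (1/2)(2.31)(0.272)² = 0.085452 kg m²; centre at d = 0.373 m, so I = I_cm + Md² gives I = 0.085452 + (2.31)(0.373)² = 0.40684 kg m².
Rectangular plate: I_cm = (1/12)Mb² = (1/12)(1.03)(0.375)² = 0.01207 kg m²; axis through the centre, so I = 0.01207 kg m².
Total I = 1.0986 + 0.40684 + 0.01207 = 1.5175 kg m².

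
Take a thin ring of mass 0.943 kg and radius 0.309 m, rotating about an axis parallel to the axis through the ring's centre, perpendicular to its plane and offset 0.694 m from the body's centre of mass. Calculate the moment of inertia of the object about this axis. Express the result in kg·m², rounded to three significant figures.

0.544

I_cm = MR² = (0.943)(0.309)² = 0.090039 kg·m²; centre at d = 0.694 m, so I = I_cm + Md² gives I = 0.090039 + (0.943)(0.694)² = 0.54422 kg·m².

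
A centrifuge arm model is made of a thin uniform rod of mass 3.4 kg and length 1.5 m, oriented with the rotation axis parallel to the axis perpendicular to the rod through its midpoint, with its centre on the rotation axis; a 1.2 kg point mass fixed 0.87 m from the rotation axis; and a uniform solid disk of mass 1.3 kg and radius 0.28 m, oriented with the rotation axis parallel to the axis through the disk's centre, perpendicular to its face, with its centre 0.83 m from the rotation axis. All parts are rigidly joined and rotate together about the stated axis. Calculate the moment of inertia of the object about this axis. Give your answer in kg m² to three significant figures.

Thin rod: I_cm = (1/12)ML² = (1/12)(3.4)(1.5)² = 0.6375 kg m²; axis through the centre, so I = 0.6375 kg m².
Point mass: I_cm = 0; centre at d = 0.87 m, so the parallel axis theorem gives I = 0 + (1.2)(0.87)² = 0.90828 kg m².
Solid disk: I_cm = (1/2)MR² = (1/2)(1.3)(0.28)² = 0.05096 kg m²; centre at d = 0.83 m, so the parallel axis theorem gives I = 0.05096 + (1.3)(0.83)² = 0.94653 kg m².
Total I = 0.6375 + 0.90828 + 0.94653 = 2.4923 kg m².

2.49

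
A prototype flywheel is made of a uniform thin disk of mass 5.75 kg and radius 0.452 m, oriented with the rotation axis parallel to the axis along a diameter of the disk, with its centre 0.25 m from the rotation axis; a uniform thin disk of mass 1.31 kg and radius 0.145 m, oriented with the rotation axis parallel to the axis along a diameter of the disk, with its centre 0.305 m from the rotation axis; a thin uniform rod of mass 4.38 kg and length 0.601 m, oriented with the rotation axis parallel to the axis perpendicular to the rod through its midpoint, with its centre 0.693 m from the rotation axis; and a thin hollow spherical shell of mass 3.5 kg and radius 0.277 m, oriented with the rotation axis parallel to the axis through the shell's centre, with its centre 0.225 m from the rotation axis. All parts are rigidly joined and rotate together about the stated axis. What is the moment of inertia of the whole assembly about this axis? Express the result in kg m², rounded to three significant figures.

Thin disk: I_cm = (1/4)MR² = (1/4)(5.75)(0.452)² = 0.29369 kg m²; centre at d = 0.25 m, so the parallel axis theorem gives I = 0.29369 + (5.75)(0.25)² = 0.65306 kg m².
Thin disk: I_cm = (1/4)MR² = (1/4)(1.31)(0.145)² = 0.0068857 kg m²; centre at d = 0.305 m, so the parallel axis theorem gives I = 0.0068857 + (1.31)(0.305)² = 0.12875 kg m².
Thin rod: I_cm = (1/12)ML² = (1/12)(4.38)(0.601)² = 0.13184 kg m²; centre at d = 0.693 m, so the parallel axis theorem gives I = 0.13184 + (4.38)(0.693)² = 2.2353 kg m².
Spherical shell: I_cm = (2/3)MR² = (2/3)(3.5)(0.277)² = 0.17903 kg m²; centre at d = 0.225 m, so the parallel axis theorem gives I = 0.17903 + (3.5)(0.225)² = 0.35622 kg m².
Total I = 0.65306 + 0.12875 + 2.2353 + 0.35622 = 3.3734 kg m².

3.37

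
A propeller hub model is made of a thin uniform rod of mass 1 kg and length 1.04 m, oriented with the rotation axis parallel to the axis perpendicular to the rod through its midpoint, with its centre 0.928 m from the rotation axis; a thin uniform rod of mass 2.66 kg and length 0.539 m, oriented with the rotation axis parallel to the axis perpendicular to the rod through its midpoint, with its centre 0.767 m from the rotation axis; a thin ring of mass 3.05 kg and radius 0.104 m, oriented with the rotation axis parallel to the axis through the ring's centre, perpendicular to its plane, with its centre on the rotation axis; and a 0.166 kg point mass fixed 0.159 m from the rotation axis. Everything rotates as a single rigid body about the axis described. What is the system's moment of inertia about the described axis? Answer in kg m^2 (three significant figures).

2.62

Thin rod: I_cm = (1/12)ML² = (1/12)(1)(1.04)² = 0.090133 kg m^2; centre at d = 0.928 m, so I = I_cm + Md² gives I = 0.090133 + (1)(0.928)² = 0.95132 kg m^2.
Thin rod: I_cm = (1/12)ML² = (1/12)(2.66)(0.539)² = 0.064399 kg m^2; centre at d = 0.767 m, so I = I_cm + Md² gives I = 0.064399 + (2.66)(0.767)² = 1.6292 kg m^2.
Thin ring: I_cm = MR² = (3.05)(0.104)² = 0.032989 kg m^2; axis through the centre, so I = 0.032989 kg m^2.
Point mass: I_cm = 0; centre at d = 0.159 m, so I = I_cm + Md² gives I = 0 + (0.166)(0.159)² = 0.0041966 kg m^2.
Total I = 0.95132 + 1.6292 + 0.032989 + 0.0041966 = 2.6178 kg m^2.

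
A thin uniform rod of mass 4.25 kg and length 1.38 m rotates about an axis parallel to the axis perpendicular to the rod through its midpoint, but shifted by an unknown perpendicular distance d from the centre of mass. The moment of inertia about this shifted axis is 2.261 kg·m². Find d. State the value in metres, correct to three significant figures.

About the centre-of-mass axis, I_cm = (1/12)ML² = (1/12)(4.25)(1.38)² = 0.67447 kg·m².
Parallel axis theorem: I = I_cm + Md², so Md² = 2.261 − 0.67447 = 1.5865 kg·m².
d = √(1.5865 / 4.25) = 0.61098 m.

0.611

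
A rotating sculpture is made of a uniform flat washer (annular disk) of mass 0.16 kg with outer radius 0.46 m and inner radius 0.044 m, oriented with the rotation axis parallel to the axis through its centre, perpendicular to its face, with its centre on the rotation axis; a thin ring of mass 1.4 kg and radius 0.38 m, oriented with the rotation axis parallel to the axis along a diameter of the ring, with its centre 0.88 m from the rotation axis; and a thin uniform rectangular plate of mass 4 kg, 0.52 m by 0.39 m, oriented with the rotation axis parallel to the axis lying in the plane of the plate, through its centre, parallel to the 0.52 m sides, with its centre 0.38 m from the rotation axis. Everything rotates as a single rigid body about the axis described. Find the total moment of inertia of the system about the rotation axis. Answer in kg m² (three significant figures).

Annular disk: I_cm = (1/2)M(R²+r²) = (1/2)(0.16)[(0.46)² + (0.044)²] = 0.017083 kg m²; axis through the centre, so I = 0.017083 kg m².
Thin ring: I_cm = (1/2)MR² = (1/2)(1.4)(0.38)² = 0.10108 kg m²; centre at d = 0.88 m, so the parallel axis theorem gives I = 0.10108 + (1.4)(0.88)² = 1.1852 kg m².
Rectangular plate: I_cm = (1/12)Mb² = (1/12)(4)(0.39)² = 0.0507 kg m²; centre at d = 0.38 m, so the parallel axis theorem gives I = 0.0507 + (4)(0.38)² = 0.6283 kg m².
Total I = 0.017083 + 1.1852 + 0.6283 = 1.8306 kg m².

1.83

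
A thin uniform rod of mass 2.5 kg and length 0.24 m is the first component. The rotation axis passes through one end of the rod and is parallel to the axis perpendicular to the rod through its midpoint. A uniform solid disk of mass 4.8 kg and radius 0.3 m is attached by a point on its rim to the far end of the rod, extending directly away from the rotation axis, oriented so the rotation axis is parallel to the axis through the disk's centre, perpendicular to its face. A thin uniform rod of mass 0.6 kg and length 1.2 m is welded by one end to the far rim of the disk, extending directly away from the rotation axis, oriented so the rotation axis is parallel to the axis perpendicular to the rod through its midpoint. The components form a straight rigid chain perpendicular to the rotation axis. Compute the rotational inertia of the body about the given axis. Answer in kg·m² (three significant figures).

Thin rod: I_cm = (1/12)ML² = (1/12)(2.5)(0.24)² = 0.012 kg·m²; centre at d = 0.12 m, so the parallel axis theorem gives I = 0.012 + (2.5)(0.12)² = 0.048 kg·m².
Solid disk: I_cm = (1/2)MR² = (1/2)(4.8)(0.3)² = 0.216 kg·m²; centre at d = 0.12 + 0.12 + 0.3 = 0.54 m, so the parallel axis theorem gives I = 0.216 + (4.8)(0.54)² = 1.6157 kg·m².
Thin rod: I_cm = (1/12)ML² = (1/12)(0.6)(1.2)² = 0.072 kg·m²; centre at d = 0.12 + 0.12 + 0.3 + 0.3 + 0.6 = 1.44 m, so the parallel axis theorem gives I = 0.072 + (0.6)(1.44)² = 1.3162 kg·m².
Total I = 0.048 + 1.6157 + 1.3162 = 2.9798 kg·m².

2.98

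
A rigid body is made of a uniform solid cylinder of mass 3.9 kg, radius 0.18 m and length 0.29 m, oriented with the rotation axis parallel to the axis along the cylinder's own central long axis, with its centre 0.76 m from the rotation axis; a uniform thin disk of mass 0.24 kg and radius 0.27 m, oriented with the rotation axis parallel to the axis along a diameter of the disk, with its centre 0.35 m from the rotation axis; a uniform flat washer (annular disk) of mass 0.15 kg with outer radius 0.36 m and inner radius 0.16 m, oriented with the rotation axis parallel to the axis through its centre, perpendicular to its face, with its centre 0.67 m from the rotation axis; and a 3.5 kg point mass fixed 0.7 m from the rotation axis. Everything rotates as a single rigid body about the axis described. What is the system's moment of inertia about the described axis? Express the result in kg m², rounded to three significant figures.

4.14

Solid cylinder: I_cm = (1/2)MR² = (1/2)(3.9)(0.18)² = 0.06318 kg m²; centre at d = 0.76 m, so I = I_cm + Md² gives I = 0.06318 + (3.9)(0.76)² = 2.3158 kg m².
Thin disk: I_cm = (1/4)MR² = (1/4)(0.24)(0.27)² = 0.004374 kg m²; centre at d = 0.35 m, so I = I_cm + Md² gives I = 0.004374 + (0.24)(0.35)² = 0.033774 kg m².
Annular disk: I_cm = (1/2)M(R²+r²) = (1/2)(0.15)[(0.36)² + (0.16)²] = 0.01164 kg m²; centre at d = 0.67 m, so I = I_cm + Md² gives I = 0.01164 + (0.15)(0.67)² = 0.078975 kg m².
Point mass: I_cm = 0; centre at d = 0.7 m, so I = I_cm + Md² gives I = 0 + (3.5)(0.7)² = 1.715 kg m².
Total I = 2.3158 + 0.033774 + 0.078975 + 1.715 = 4.1436 kg m².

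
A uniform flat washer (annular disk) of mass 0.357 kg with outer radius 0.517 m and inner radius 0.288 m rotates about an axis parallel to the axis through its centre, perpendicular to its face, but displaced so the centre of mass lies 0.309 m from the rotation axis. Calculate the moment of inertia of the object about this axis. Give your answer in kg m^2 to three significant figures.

0.0966

I_cm = (1/2)M(R²+r²) = (1/2)(0.357)[(0.517)² + (0.288)²] = 0.062517 kg m^2; centre at d = 0.309 m, so I = I_cm + Md² gives I = 0.062517 + (0.357)(0.309)² = 0.096603 kg m^2.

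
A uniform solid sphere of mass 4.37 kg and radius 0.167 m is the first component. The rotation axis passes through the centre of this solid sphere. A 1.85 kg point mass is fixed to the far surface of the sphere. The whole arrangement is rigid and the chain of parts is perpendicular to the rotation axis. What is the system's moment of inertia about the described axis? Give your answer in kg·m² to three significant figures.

Solid sphere: I_cm = (2/5)MR² = (2/5)(4.37)(0.167)² = 0.04875 kg·m²; axis through the centre, so I = 0.04875 kg·m².
Point mass: I_cm = 0; centre at d = 0.167 m, so the parallel axis theorem gives I = 0 + (1.85)(0.167)² = 0.051595 kg·m².
Total I = 0.04875 + 0.051595 = 0.10034 kg·m².

0.100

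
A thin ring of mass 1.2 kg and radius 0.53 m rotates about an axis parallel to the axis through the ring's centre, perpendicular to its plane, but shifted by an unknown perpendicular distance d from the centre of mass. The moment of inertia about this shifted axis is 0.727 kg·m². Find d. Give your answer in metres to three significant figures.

About the centre-of-mass axis, I_cm = MR² = (1.2)(0.53)² = 0.33708 kg·m².
Parallel axis theorem: I = I_cm + Md², so Md² = 0.727 − 0.33708 = 0.38992 kg·m².
d = √(0.38992 / 1.2) = 0.57003 m.

0.570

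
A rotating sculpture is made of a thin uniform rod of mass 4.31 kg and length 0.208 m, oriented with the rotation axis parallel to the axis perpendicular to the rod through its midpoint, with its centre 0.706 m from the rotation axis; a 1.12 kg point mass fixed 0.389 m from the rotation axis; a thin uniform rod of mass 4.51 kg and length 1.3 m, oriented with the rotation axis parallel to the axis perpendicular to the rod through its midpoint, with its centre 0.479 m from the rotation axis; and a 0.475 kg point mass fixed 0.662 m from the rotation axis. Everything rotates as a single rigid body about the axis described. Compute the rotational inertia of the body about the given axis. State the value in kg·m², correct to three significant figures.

4.21

Thin rod: I_cm = (1/12)ML² = (1/12)(4.31)(0.208)² = 0.015539 kg·m²; centre at d = 0.706 m, so I = I_cm + Md² gives I = 0.015539 + (4.31)(0.706)² = 2.1638 kg·m².
Point mass: I_cm = 0; centre at d = 0.389 m, so I = I_cm + Md² gives I = 0 + (1.12)(0.389)² = 0.16948 kg·m².
Thin rod: I_cm = (1/12)ML² = (1/12)(4.51)(1.3)² = 0.63516 kg·m²; centre at d = 0.479 m, so I = I_cm + Md² gives I = 0.63516 + (4.51)(0.479)² = 1.6699 kg·m².
Point mass: I_cm = 0; centre at d = 0.662 m, so I = I_cm + Md² gives I = 0 + (0.475)(0.662)² = 0.20817 kg·m².
Total I = 2.1638 + 0.16948 + 1.6699 + 0.20817 = 4.2114 kg·m².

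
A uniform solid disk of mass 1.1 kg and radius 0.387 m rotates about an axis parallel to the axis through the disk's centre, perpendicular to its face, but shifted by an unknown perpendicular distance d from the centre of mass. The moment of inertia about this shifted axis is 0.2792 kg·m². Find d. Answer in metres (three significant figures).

0.423

About the centre-of-mass axis, I_cm = (1/2)MR² = (1/2)(1.1)(0.387)² = 0.082373 kg·m².
Parallel axis theorem: I = I_cm + Md², so Md² = 0.2792 − 0.082373 = 0.19683 kg·m².
d = √(0.19683 / 1.1) = 0.42301 m.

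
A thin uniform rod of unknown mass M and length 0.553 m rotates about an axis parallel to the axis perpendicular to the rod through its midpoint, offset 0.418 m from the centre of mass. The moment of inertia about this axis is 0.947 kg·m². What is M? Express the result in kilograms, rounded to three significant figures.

I = I_cm + Md² = (1/12)ML² + Md² = M·[0.0833333·(0.553)² + (0.418)²] = M·0.20021.
So M = 0.947 / 0.20021 = 4.7301 kg.

4.73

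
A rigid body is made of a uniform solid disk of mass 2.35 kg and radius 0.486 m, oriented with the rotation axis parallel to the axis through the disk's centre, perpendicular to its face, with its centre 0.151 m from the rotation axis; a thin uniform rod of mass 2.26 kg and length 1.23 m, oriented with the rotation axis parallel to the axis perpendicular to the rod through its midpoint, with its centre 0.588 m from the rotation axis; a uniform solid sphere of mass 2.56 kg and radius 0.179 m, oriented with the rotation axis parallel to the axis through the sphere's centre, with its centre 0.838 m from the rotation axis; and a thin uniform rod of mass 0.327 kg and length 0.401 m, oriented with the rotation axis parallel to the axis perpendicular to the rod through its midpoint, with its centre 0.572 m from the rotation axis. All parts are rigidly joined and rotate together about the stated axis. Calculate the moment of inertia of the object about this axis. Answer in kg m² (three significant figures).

3.34

Solid disk: I_cm = (1/2)MR² = (1/2)(2.35)(0.486)² = 0.27753 kg m²; centre at d = 0.151 m, so the parallel axis theorem gives I = 0.27753 + (2.35)(0.151)² = 0.33111 kg m².
Thin rod: I_cm = (1/12)ML² = (1/12)(2.26)(1.23)² = 0.28493 kg m²; centre at d = 0.588 m, so the parallel axis theorem gives I = 0.28493 + (2.26)(0.588)² = 1.0663 kg m².
Solid sphere: I_cm = (2/5)MR² = (2/5)(2.56)(0.179)² = 0.03281 kg m²; centre at d = 0.838 m, so the parallel axis theorem gives I = 0.03281 + (2.56)(0.838)² = 1.8306 kg m².
Thin rod: I_cm = (1/12)ML² = (1/12)(0.327)(0.401)² = 0.0043818 kg m²; centre at d = 0.572 m, so the parallel axis theorem gives I = 0.0043818 + (0.327)(0.572)² = 0.11137 kg m².
Total I = 0.33111 + 1.0663 + 1.8306 + 0.11137 = 3.3393 kg m².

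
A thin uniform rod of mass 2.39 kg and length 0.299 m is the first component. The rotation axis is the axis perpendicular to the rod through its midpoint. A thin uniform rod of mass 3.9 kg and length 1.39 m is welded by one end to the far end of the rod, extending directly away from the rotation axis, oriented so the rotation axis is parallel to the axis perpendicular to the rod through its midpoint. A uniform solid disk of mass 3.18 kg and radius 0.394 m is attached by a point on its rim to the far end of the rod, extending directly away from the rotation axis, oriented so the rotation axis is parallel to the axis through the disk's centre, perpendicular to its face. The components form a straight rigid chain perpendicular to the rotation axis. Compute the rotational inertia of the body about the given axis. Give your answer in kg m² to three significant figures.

Thin rod: I_cm = (1/12)ML² = (1/12)(2.39)(0.299)² = 0.017806 kg m²; axis through the centre, so I = 0.017806 kg m².
Thin rod: I_cm = (1/12)ML² = (1/12)(3.9)(1.39)² = 0.62793 kg m²; centre at d = 0.1495 + 0.695 = 0.8445 m, so the parallel axis theorem gives I = 0.62793 + (3.9)(0.8445)² = 3.4093 kg m².
Solid disk: I_cm = (1/2)MR² = (1/2)(3.18)(0.394)² = 0.24683 kg m²; centre at d = 0.1495 + 0.695 + 0.695 + 0.394 = 1.9335 m, so the parallel axis theorem gives I = 0.24683 + (3.18)(1.9335)² = 12.135 kg m².
Total I = 0.017806 + 3.4093 + 12.135 = 15.562 kg m².

15.6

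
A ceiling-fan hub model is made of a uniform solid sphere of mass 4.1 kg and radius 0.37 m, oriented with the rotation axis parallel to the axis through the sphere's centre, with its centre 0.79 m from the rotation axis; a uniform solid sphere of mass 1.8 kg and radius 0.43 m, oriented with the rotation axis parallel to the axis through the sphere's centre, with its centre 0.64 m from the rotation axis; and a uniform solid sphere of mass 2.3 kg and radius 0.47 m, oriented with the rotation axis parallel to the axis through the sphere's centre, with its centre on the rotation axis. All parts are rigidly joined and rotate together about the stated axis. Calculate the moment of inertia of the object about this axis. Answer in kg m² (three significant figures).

3.86

Solid sphere: I_cm = (2/5)MR² = (2/5)(4.1)(0.37)² = 0.22452 kg m²; centre at d = 0.79 m, so the parallel axis theorem gives I = 0.22452 + (4.1)(0.79)² = 2.7833 kg m².
Solid sphere: I_cm = (2/5)MR² = (2/5)(1.8)(0.43)² = 0.13313 kg m²; centre at d = 0.64 m, so the parallel axis theorem gives I = 0.13313 + (1.8)(0.64)² = 0.87041 kg m².
Solid sphere: I_cm = (2/5)MR² = (2/5)(2.3)(0.47)² = 0.20323 kg m²; axis through the centre, so I = 0.20323 kg m².
Total I = 2.7833 + 0.87041 + 0.20323 = 3.857 kg m².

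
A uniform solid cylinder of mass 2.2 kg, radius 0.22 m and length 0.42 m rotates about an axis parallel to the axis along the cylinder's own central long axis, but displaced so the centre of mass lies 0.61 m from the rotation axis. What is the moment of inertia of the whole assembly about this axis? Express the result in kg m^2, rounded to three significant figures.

0.872

I_cm = (1/2)MR² = (1/2)(2.2)(0.22)² = 0.05324 kg m^2; centre at d = 0.61 m, so I = I_cm + Md² gives I = 0.05324 + (2.2)(0.61)² = 0.87186 kg m^2.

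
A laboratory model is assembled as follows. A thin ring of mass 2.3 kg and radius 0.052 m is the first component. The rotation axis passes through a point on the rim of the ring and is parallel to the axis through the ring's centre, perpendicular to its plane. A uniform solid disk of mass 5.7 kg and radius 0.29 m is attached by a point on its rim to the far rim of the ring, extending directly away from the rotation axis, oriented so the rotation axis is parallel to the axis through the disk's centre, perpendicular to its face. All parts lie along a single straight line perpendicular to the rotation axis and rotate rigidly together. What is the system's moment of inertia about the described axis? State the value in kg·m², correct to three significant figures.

1.14

Thin ring: I_cm = MR² = (2.3)(0.052)² = 0.0062192 kg·m²; centre at d = 0.052 m, so I = I_cm + Md² gives I = 0.0062192 + (2.3)(0.052)² = 0.012438 kg·m².
Solid disk: I_cm = (1/2)MR² = (1/2)(5.7)(0.29)² = 0.23968 kg·m²; centre at d = 0.052 + 0.052 + 0.29 = 0.394 m, so I = I_cm + Md² gives I = 0.23968 + (5.7)(0.394)² = 1.1245 kg·m².
Total I = 0.012438 + 1.1245 = 1.137 kg·m².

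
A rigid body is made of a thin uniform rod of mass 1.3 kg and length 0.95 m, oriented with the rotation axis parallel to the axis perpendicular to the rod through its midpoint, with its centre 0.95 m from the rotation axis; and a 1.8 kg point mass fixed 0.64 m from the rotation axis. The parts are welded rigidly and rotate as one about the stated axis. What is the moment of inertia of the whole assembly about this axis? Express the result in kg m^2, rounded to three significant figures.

2.01

Thin rod: I_cm = (1/12)ML² = (1/12)(1.3)(0.95)² = 0.097771 kg m^2; centre at d = 0.95 m, so I = I_cm + Md² gives I = 0.097771 + (1.3)(0.95)² = 1.271 kg m^2.
Point mass: I_cm = 0; centre at d = 0.64 m, so I = I_cm + Md² gives I = 0 + (1.8)(0.64)² = 0.73728 kg m^2.
Total I = 1.271 + 0.73728 = 2.0083 kg m^2.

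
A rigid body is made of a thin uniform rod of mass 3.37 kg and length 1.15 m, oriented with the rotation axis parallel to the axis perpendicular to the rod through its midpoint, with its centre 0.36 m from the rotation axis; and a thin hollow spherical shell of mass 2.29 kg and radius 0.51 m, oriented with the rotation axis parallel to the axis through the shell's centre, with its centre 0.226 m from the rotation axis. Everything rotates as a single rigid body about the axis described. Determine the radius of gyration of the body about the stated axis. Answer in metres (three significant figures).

0.483

Thin rod: I_cm = (1/12)ML² = (1/12)(3.37)(1.15)² = 0.3714 kg m^2; centre at d = 0.36 m, so I = I_cm + Md² gives I = 0.3714 + (3.37)(0.36)² = 0.80815 kg m^2.
Spherical shell: I_cm = (2/3)MR² = (2/3)(2.29)(0.51)² = 0.39709 kg m^2; centre at d = 0.226 m, so I = I_cm + Md² gives I = 0.39709 + (2.29)(0.226)² = 0.51405 kg m^2.
Total I = 1.3222 kg m^2; total mass M = 5.66 kg.
k = √(I/M) = √(1.3222/5.66) = 0.48333 m.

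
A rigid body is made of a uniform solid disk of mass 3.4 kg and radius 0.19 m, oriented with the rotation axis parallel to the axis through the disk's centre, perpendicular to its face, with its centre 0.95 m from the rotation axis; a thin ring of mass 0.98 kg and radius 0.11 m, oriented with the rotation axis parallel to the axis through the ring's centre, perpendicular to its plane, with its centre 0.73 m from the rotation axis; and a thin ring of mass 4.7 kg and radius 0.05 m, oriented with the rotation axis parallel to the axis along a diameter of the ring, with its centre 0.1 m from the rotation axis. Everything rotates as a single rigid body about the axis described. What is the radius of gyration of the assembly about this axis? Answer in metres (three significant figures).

Solid disk: I_cm = (1/2)MR² = (1/2)(3.4)(0.19)² = 0.06137 kg m²; centre at d = 0.95 m, so I = I_cm + Md² gives I = 0.06137 + (3.4)(0.95)² = 3.1299 kg m².
Thin ring: I_cm = MR² = (0.98)(0.11)² = 0.011858 kg m²; centre at d = 0.73 m, so I = I_cm + Md² gives I = 0.011858 + (0.98)(0.73)² = 0.5341 kg m².
Thin ring: I_cm = (1/2)MR² = (1/2)(4.7)(0.05)² = 0.005875 kg m²; centre at d = 0.1 m, so I = I_cm + Md² gives I = 0.005875 + (4.7)(0.1)² = 0.052875 kg m².
Total I = 3.7168 kg m²; total mass M = 9.08 kg.
k = √(I/M) = √(3.7168/9.08) = 0.6398 m.

0.640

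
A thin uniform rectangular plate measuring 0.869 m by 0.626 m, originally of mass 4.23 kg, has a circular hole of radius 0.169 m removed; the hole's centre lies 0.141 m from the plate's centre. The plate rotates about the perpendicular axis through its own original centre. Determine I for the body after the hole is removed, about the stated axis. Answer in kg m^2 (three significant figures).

Unpierced body about its centre: I₀ = (1/12)M(a²+b²) = (1/12)(4.23)[(0.869)² + (0.626)²] = 0.40433 kg m^2.
The removed disk has mass m = M·πr²/(ab) = (4.23)·π(0.169)²/(0.869·0.626) = 0.6977 kg (same uniform areal density).
Its moment of inertia about the rotation axis (parallel-axis theorem): I_hole = (1/2)mr² + md² = (1/2)(0.6977)(0.169)² + (0.6977)(0.141)² = 0.023835 kg m^2.
Treating the hole as negative mass, I = I₀ − I_hole = 0.40433 − 0.023835 = 0.3805 kg m^2.

0.380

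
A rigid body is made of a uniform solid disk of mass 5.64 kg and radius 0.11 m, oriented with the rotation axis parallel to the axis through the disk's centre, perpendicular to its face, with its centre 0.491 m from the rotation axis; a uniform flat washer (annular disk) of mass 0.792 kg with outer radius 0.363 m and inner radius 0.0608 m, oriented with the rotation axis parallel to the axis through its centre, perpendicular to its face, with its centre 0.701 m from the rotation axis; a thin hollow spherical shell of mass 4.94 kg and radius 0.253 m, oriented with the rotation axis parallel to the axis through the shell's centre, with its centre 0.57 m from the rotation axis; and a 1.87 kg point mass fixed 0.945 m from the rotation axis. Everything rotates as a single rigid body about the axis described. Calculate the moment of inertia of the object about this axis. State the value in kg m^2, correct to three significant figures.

5.32

Solid disk: I_cm = (1/2)MR² = (1/2)(5.64)(0.11)² = 0.034122 kg m^2; centre at d = 0.491 m, so the parallel axis theorem gives I = 0.034122 + (5.64)(0.491)² = 1.3938 kg m^2.
Annular disk: I_cm = (1/2)M(R²+r²) = (1/2)(0.792)[(0.363)² + (0.0608)²] = 0.053644 kg m^2; centre at d = 0.701 m, so the parallel axis theorem gives I = 0.053644 + (0.792)(0.701)² = 0.44283 kg m^2.
Spherical shell: I_cm = (2/3)MR² = (2/3)(4.94)(0.253)² = 0.2108 kg m^2; centre at d = 0.57 m, so the parallel axis theorem gives I = 0.2108 + (4.94)(0.57)² = 1.8158 kg m^2.
Point mass: I_cm = 0; centre at d = 0.945 m, so the parallel axis theorem gives I = 0 + (1.87)(0.945)² = 1.67 kg m^2.
Total I = 1.3938 + 0.44283 + 1.8158 + 1.67 = 5.3224 kg m^2.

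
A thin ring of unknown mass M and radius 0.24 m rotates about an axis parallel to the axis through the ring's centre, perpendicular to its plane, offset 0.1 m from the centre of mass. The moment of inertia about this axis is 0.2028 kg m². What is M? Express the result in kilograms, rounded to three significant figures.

3.00

I = I_cm + Md² = MR² + Md² = M·[1·(0.24)² + (0.1)²] = M·0.0676.
So M = 0.2028 / 0.0676 = 3 kg.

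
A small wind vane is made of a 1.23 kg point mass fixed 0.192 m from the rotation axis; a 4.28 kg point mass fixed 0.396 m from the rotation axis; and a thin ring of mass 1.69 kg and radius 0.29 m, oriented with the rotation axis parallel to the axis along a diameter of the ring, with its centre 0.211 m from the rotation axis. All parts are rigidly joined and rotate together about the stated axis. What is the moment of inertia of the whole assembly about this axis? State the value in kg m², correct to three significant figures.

0.863

Point mass: I_cm = 0; centre at d = 0.192 m, so the parallel axis theorem gives I = 0 + (1.23)(0.192)² = 0.045343 kg m².
Point mass: I_cm = 0; centre at d = 0.396 m, so the parallel axis theorem gives I = 0 + (4.28)(0.396)² = 0.67117 kg m².
Thin ring: I_cm = (1/2)MR² = (1/2)(1.69)(0.29)² = 0.071064 kg m²; centre at d = 0.211 m, so the parallel axis theorem gives I = 0.071064 + (1.69)(0.211)² = 0.1463 kg m².
Total I = 0.045343 + 0.67117 + 0.1463 = 0.86282 kg m².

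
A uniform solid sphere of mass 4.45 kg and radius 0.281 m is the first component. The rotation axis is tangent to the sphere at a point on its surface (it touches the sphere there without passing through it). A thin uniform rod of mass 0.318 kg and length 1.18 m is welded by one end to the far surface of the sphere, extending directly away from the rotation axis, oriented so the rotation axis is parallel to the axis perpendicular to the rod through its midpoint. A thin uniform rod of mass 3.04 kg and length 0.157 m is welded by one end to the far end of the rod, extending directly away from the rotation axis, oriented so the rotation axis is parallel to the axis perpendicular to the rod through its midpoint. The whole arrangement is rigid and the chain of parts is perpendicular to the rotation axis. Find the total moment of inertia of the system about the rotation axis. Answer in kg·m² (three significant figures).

11.0

Solid sphere: I_cm = (2/5)MR² = (2/5)(4.45)(0.281)² = 0.14055 kg·m²; centre at d = 0.281 m, so the parallel axis theorem gives I = 0.14055 + (4.45)(0.281)² = 0.49193 kg·m².
Thin rod: I_cm = (1/12)ML² = (1/12)(0.318)(1.18)² = 0.036899 kg·m²; centre at d = 0.281 + 0.281 + 0.59 = 1.152 m, so the parallel axis theorem gives I = 0.036899 + (0.318)(1.152)² = 0.45892 kg·m².
Thin rod: I_cm = (1/12)ML² = (1/12)(3.04)(0.157)² = 0.0062444 kg·m²; centre at d = 0.281 + 0.281 + 0.59 + 0.59 + 0.0785 = 1.8205 m, so the parallel axis theorem gives I = 0.0062444 + (3.04)(1.8205)² = 10.081 kg·m².
Total I = 0.49193 + 0.45892 + 10.081 = 11.032 kg·m².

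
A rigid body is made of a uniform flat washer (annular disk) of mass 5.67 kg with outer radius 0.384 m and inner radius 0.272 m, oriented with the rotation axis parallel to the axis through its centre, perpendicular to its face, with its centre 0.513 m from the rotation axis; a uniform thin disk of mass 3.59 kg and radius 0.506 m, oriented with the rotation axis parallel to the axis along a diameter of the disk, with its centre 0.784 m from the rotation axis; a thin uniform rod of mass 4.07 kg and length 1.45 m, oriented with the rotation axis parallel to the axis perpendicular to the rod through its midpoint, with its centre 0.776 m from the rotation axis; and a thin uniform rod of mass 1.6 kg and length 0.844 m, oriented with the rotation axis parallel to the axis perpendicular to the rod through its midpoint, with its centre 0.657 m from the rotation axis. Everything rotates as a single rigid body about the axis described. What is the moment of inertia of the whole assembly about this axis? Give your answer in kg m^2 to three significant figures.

8.51

Annular disk: I_cm = (1/2)M(R²+r²) = (1/2)(5.67)[(0.384)² + (0.272)²] = 0.62778 kg m^2; centre at d = 0.513 m, so I = I_cm + Md² gives I = 0.62778 + (5.67)(0.513)² = 2.12 kg m^2.
Thin disk: I_cm = (1/4)MR² = (1/4)(3.59)(0.506)² = 0.22979 kg m^2; centre at d = 0.784 m, so I = I_cm + Md² gives I = 0.22979 + (3.59)(0.784)² = 2.4364 kg m^2.
Thin rod: I_cm = (1/12)ML² = (1/12)(4.07)(1.45)² = 0.7131 kg m^2; centre at d = 0.776 m, so I = I_cm + Md² gives I = 0.7131 + (4.07)(0.776)² = 3.164 kg m^2.
Thin rod: I_cm = (1/12)ML² = (1/12)(1.6)(0.844)² = 0.094978 kg m^2; centre at d = 0.657 m, so I = I_cm + Md² gives I = 0.094978 + (1.6)(0.657)² = 0.78562 kg m^2.
Total I = 2.12 + 2.4364 + 3.164 + 0.78562 = 8.5059 kg m^2.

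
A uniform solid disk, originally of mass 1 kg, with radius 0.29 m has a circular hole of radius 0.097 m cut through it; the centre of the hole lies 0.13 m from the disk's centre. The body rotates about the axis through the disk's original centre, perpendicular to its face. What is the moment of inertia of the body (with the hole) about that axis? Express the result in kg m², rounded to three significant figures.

0.0396

Unpierced body about its centre: I₀ = (1/2)MR² = (1/2)(1)(0.29)² = 0.04205 kg m².
The removed disk has mass m = M·(r/R)² = (1)(0.097/0.29)² = 0.11188 kg (same uniform areal density).
Its moment of inertia about the rotation axis (parallel-axis theorem): I_hole = (1/2)mr² + md² = (1/2)(0.11188)(0.097)² + (0.11188)(0.13)² = 0.0024171 kg m².
Treating the hole as negative mass, I = I₀ − I_hole = 0.04205 − 0.0024171 = 0.039633 kg m².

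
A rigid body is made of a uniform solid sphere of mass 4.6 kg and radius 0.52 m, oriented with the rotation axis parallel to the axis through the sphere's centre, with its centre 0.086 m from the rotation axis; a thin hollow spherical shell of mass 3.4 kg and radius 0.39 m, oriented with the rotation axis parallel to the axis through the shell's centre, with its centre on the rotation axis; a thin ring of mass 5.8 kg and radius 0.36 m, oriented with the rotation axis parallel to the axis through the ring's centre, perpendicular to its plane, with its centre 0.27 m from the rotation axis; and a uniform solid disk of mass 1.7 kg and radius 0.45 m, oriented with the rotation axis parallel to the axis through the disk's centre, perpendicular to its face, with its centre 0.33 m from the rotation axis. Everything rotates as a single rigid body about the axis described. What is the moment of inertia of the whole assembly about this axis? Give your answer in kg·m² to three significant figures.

Solid sphere: I_cm = (2/5)MR² = (2/5)(4.6)(0.52)² = 0.49754 kg·m²; centre at d = 0.086 m, so I = I_cm + Md² gives I = 0.49754 + (4.6)(0.086)² = 0.53156 kg·m².
Spherical shell: I_cm = (2/3)MR² = (2/3)(3.4)(0.39)² = 0.34476 kg·m²; axis through the centre, so I = 0.34476 kg·m².
Thin ring: I_cm = MR² = (5.8)(0.36)² = 0.75168 kg·m²; centre at d = 0.27 m, so I = I_cm + Md² gives I = 0.75168 + (5.8)(0.27)² = 1.1745 kg·m².
Solid disk: I_cm = (1/2)MR² = (1/2)(1.7)(0.45)² = 0.17213 kg·m²; centre at d = 0.33 m, so I = I_cm + Md² gives I = 0.17213 + (1.7)(0.33)² = 0.35725 kg·m².
Total I = 0.53156 + 0.34476 + 1.1745 + 0.35725 = 2.4081 kg·m².

2.41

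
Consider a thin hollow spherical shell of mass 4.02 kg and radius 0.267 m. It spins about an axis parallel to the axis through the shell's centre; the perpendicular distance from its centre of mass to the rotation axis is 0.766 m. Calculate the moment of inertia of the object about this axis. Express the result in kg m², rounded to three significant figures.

2.55

I_cm = (2/3)MR² = (2/3)(4.02)(0.267)² = 0.19105 kg m²; centre at d = 0.766 m, so the parallel axis theorem gives I = 0.19105 + (4.02)(0.766)² = 2.5498 kg m².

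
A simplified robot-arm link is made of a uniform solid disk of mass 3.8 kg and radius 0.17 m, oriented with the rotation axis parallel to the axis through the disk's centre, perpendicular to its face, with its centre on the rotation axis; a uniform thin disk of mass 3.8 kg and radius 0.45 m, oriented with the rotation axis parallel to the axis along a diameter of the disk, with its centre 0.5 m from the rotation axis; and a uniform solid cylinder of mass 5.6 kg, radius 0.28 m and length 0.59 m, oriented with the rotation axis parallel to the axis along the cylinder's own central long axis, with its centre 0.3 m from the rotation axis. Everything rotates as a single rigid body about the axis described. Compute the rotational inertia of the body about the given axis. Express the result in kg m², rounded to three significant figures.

1.92

Solid disk: I_cm = (1/2)MR² = (1/2)(3.8)(0.17)² = 0.05491 kg m²; axis through the centre, so I = 0.05491 kg m².
Thin disk: I_cm = (1/4)MR² = (1/4)(3.8)(0.45)² = 0.19237 kg m²; centre at d = 0.5 m, so the parallel axis theorem gives I = 0.19237 + (3.8)(0.5)² = 1.1424 kg m².
Solid cylinder: I_cm = (1/2)MR² = (1/2)(5.6)(0.28)² = 0.21952 kg m²; centre at d = 0.3 m, so the parallel axis theorem gives I = 0.21952 + (5.6)(0.3)² = 0.72352 kg m².
Total I = 0.05491 + 1.1424 + 0.72352 = 1.9208 kg m².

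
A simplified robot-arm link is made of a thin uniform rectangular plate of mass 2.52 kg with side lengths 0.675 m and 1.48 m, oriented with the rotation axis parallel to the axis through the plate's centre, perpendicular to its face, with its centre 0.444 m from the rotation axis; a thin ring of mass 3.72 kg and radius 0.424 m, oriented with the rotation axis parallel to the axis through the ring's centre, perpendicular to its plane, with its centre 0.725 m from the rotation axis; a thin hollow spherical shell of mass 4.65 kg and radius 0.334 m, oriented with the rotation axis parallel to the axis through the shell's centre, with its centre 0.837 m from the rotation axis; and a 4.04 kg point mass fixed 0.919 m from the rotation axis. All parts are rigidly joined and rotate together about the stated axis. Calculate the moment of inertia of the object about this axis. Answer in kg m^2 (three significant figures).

Rectangular plate: I_cm = (1/12)M(a²+b²) = (1/12)(2.52)[(0.675)² + (1.48)²] = 0.55567 kg m^2; centre at d = 0.444 m, so I = I_cm + Md² gives I = 0.55567 + (2.52)(0.444)² = 1.0524 kg m^2.
Thin ring: I_cm = MR² = (3.72)(0.424)² = 0.66877 kg m^2; centre at d = 0.725 m, so I = I_cm + Md² gives I = 0.66877 + (3.72)(0.725)² = 2.6241 kg m^2.
Spherical shell: I_cm = (2/3)MR² = (2/3)(4.65)(0.334)² = 0.34582 kg m^2; centre at d = 0.837 m, so I = I_cm + Md² gives I = 0.34582 + (4.65)(0.837)² = 3.6035 kg m^2.
Point mass: I_cm = 0; centre at d = 0.919 m, so I = I_cm + Md² gives I = 0 + (4.04)(0.919)² = 3.412 kg m^2.
Total I = 1.0524 + 2.6241 + 3.6035 + 3.412 = 10.692 kg m^2.

10.7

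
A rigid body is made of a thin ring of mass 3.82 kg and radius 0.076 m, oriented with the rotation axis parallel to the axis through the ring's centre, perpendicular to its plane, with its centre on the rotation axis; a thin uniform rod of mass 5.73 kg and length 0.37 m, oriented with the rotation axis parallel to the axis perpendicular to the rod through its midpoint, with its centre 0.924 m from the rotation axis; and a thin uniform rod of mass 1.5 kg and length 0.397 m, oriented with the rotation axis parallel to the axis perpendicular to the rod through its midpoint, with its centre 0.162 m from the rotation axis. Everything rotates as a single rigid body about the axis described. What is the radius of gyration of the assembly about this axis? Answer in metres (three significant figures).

0.675

Thin ring: I_cm = MR² = (3.82)(0.076)² = 0.022064 kg m²; axis through the centre, so I = 0.022064 kg m².
Thin rod: I_cm = (1/12)ML² = (1/12)(5.73)(0.37)² = 0.06537 kg m²; centre at d = 0.924 m, so I = I_cm + Md² gives I = 0.06537 + (5.73)(0.924)² = 4.9575 kg m².
Thin rod: I_cm = (1/12)ML² = (1/12)(1.5)(0.397)² = 0.019701 kg m²; centre at d = 0.162 m, so I = I_cm + Md² gives I = 0.019701 + (1.5)(0.162)² = 0.059067 kg m².
Total I = 5.0386 kg m²; total mass M = 11.05 kg.
k = √(I/M) = √(5.0386/11.05) = 0.67527 m.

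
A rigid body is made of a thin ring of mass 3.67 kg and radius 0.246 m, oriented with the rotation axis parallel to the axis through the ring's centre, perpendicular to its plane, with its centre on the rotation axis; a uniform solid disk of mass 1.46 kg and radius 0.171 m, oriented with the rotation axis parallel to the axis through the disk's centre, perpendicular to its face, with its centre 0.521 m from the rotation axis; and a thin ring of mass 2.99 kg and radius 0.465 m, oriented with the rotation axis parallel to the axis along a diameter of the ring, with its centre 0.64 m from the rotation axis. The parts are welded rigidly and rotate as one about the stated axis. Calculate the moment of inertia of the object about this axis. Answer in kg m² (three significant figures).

Thin ring: I_cm = MR² = (3.67)(0.246)² = 0.22209 kg m²; axis through the centre, so I = 0.22209 kg m².
Solid disk: I_cm = (1/2)MR² = (1/2)(1.46)(0.171)² = 0.021346 kg m²; centre at d = 0.521 m, so I = I_cm + Md² gives I = 0.021346 + (1.46)(0.521)² = 0.41765 kg m².
Thin ring: I_cm = (1/2)MR² = (1/2)(2.99)(0.465)² = 0.32326 kg m²; centre at d = 0.64 m, so I = I_cm + Md² gives I = 0.32326 + (2.99)(0.64)² = 1.548 kg m².
Total I = 0.22209 + 0.41765 + 1.548 = 2.1877 kg m².

2.19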